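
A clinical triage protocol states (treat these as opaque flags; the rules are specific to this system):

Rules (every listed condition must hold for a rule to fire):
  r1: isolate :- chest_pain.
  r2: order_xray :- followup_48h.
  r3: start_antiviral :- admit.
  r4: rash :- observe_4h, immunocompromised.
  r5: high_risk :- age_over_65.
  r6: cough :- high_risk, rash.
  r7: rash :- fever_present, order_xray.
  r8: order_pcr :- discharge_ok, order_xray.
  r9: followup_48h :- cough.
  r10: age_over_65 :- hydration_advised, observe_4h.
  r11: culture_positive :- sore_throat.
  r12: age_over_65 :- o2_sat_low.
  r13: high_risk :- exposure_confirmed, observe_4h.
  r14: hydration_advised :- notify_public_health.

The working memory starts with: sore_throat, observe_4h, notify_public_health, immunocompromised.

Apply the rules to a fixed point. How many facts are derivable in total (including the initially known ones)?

Round 1: r4 [rash :- observe_4h, immunocompromised.]; r11 [culture_positive :- sore_throat.]; r14 [hydration_advised :- notify_public_health.]. New: rash, culture_positive, hydration_advised.
Round 2: r10 [age_over_65 :- hydration_advised, observe_4h.]. New: age_over_65.
Round 3: r5 [high_risk :- age_over_65.]. New: high_risk.
Round 4: r6 [cough :- high_risk, rash.]. New: cough.
Round 5: r9 [followup_48h :- cough.]. New: followup_48h.
Round 6: r2 [order_xray :- followup_48h.]. New: order_xray.
Closure: {age_over_65, cough, culture_positive, followup_48h, high_risk, hydration_advised, immunocompromised, notify_public_health, observe_4h, order_xray, rash, sore_throat} — 12 facts.

12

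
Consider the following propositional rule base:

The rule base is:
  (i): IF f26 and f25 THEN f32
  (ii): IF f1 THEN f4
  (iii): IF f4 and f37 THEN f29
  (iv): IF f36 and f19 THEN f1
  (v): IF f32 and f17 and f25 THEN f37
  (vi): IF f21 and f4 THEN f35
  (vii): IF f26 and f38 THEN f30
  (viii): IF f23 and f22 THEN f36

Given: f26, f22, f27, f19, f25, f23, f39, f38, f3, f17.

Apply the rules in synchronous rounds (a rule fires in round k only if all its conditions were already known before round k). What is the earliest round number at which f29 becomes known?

Round 1 — (i), (vii), (viii), derive f32, f30, f36.
Round 2 — (iv), (v), derive f1, f37.
Round 3 — (ii), derive f4.
Round 4 — (iii), derive f29.
f29 first appears in round 4.

4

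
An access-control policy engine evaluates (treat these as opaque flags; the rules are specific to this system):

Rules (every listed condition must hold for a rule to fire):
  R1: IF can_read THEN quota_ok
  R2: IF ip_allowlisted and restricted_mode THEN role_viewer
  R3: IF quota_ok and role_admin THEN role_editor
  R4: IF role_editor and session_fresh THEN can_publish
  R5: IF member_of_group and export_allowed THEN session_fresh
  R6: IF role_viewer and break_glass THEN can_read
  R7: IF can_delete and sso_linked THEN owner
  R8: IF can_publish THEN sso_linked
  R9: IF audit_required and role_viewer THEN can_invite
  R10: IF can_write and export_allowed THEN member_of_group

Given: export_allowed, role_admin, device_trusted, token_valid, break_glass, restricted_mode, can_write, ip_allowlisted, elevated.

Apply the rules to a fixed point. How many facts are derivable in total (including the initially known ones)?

17

Round 1: R2 [IF ip_allowlisted and restricted_mode THEN role_viewer]; R10 [IF can_write and export_allowed THEN member_of_group]. New: role_viewer, member_of_group.
Round 2: R5 [IF member_of_group and export_allowed THEN session_fresh]; R6 [IF role_viewer and break_glass THEN can_read]. New: session_fresh, can_read.
Round 3: R1 [IF can_read THEN quota_ok]. New: quota_ok.
Round 4: R3 [IF quota_ok and role_admin THEN role_editor]. New: role_editor.
Round 5: R4 [IF role_editor and session_fresh THEN can_publish]. New: can_publish.
Round 6: R8 [IF can_publish THEN sso_linked]. New: sso_linked.
Closure: {break_glass, can_publish, can_read, can_write, device_trusted, elevated, export_allowed, ip_allowlisted, member_of_group, quota_ok, restricted_mode, role_admin, role_editor, role_viewer, session_fresh, sso_linked, token_valid} — 17 facts.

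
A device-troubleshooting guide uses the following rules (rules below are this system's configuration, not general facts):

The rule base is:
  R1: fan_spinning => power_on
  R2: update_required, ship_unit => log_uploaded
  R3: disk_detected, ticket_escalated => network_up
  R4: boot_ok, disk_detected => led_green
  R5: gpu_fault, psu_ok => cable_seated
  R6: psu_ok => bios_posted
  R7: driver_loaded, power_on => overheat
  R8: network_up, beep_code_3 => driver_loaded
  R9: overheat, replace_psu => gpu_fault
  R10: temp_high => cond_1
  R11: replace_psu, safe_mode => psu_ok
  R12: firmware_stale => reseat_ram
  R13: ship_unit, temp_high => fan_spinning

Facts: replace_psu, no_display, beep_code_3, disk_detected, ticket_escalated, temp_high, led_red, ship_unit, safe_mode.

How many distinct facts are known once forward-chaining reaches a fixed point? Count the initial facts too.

Round 1: R3 [disk_detected, ticket_escalated => network_up]; R10 [temp_high => cond_1]; R11 [replace_psu, safe_mode => psu_ok]; R13 [ship_unit, temp_high => fan_spinning]. Adds network_up, cond_1, psu_ok, fan_spinning.
Round 2: R1 [fan_spinning => power_on]; R6 [psu_ok => bios_posted]; R8 [network_up, beep_code_3 => driver_loaded]. Adds power_on, bios_posted, driver_loaded.
Round 3: R7 [driver_loaded, power_on => overheat]. Adds overheat.
Round 4: R9 [overheat, replace_psu => gpu_fault]. Adds gpu_fault.
Round 5: R5 [gpu_fault, psu_ok => cable_seated]. Adds cable_seated.
Closure: {beep_code_3, bios_posted, cable_seated, cond_1, disk_detected, driver_loaded, fan_spinning, gpu_fault, led_red, network_up, no_display, overheat, power_on, psu_ok, replace_psu, safe_mode, ship_unit, temp_high, ticket_escalated} — 19 facts.

19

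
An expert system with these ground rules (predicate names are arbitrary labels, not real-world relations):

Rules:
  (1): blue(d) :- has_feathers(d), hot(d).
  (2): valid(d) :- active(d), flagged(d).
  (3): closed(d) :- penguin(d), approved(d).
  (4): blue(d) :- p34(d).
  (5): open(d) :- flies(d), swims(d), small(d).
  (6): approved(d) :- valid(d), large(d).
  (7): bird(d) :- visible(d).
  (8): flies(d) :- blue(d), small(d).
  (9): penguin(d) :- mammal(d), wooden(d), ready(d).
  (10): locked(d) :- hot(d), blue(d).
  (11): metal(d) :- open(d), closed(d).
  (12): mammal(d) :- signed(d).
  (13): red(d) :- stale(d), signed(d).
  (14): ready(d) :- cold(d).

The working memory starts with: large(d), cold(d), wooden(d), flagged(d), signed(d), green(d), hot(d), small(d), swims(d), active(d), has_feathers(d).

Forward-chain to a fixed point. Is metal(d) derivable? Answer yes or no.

yes

Round 1 — (1), (2), (12), (14), derive blue(d), valid(d), mammal(d), ready(d).
Round 2 — (6), (8), (9), (10), derive approved(d), flies(d), penguin(d), locked(d).
Round 3 — (3), (5), derive closed(d), open(d).
Round 4 — (11), derive metal(d).
metal(d) appears in round 4, so it is derivable.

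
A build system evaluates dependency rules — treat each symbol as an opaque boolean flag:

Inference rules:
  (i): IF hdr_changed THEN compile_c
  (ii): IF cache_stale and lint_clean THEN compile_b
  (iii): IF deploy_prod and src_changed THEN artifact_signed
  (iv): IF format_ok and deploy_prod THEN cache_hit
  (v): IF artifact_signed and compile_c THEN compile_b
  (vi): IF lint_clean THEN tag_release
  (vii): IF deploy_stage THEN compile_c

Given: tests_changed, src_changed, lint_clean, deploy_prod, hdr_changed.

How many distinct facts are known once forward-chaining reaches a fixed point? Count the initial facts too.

9

Round 1 fires (i), (iii), (vi), giving compile_c, artifact_signed, tag_release.
Round 2 fires (v), giving compile_b.
Closure: {artifact_signed, compile_b, compile_c, deploy_prod, hdr_changed, lint_clean, src_changed, tag_release, tests_changed} — 9 facts.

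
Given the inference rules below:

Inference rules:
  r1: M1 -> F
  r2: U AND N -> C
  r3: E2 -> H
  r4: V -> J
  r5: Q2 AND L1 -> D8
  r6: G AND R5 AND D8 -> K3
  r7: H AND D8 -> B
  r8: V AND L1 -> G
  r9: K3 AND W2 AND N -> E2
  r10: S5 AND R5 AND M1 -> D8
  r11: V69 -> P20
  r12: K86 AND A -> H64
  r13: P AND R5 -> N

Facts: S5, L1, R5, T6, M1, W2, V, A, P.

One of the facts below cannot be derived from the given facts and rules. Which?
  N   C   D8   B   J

C

Round 1: r1 [M1 -> F]; r4 [V -> J]; r8 [V AND L1 -> G]; r10 [S5 AND R5 AND M1 -> D8]; r13 [P AND R5 -> N]. New: F, J, G, D8, N.
Round 2: r6 [G AND R5 AND D8 -> K3]. New: K3.
Round 3: r9 [K3 AND W2 AND N -> E2]. New: E2.
Round 4: r3 [E2 -> H]. New: H.
Round 5: r7 [H AND D8 -> B]. New: B.
Derived: N (round 1), D8 (round 1), B (round 5), J (round 1). C never appears in any round.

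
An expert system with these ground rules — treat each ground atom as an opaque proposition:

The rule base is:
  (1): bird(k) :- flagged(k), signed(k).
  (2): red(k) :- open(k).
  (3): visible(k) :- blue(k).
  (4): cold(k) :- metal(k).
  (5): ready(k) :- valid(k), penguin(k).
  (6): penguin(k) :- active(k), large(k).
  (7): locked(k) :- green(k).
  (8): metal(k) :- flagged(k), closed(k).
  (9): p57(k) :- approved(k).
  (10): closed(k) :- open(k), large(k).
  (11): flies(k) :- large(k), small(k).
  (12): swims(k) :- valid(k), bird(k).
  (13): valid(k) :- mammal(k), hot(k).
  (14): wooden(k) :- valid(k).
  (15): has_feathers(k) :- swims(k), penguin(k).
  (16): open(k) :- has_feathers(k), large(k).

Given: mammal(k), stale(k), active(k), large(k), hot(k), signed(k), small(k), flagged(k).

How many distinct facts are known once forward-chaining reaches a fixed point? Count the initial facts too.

21

Round 1: (1) [bird(k) :- flagged(k), signed(k).]; (6) [penguin(k) :- active(k), large(k).]; (11) [flies(k) :- large(k), small(k).]; (13) [valid(k) :- mammal(k), hot(k).]. New: bird(k), penguin(k), flies(k), valid(k).
Round 2: (5) [ready(k) :- valid(k), penguin(k).]; (12) [swims(k) :- valid(k), bird(k).]; (14) [wooden(k) :- valid(k).]. New: ready(k), swims(k), wooden(k).
Round 3: (15) [has_feathers(k) :- swims(k), penguin(k).]. New: has_feathers(k).
Round 4: (16) [open(k) :- has_feathers(k), large(k).]. New: open(k).
Round 5: (2) [red(k) :- open(k).]; (10) [closed(k) :- open(k), large(k).]. New: red(k), closed(k).
Round 6: (8) [metal(k) :- flagged(k), closed(k).]. New: metal(k).
Round 7: (4) [cold(k) :- metal(k).]. New: cold(k).
Closure: {active(k), bird(k), closed(k), cold(k), flagged(k), flies(k), has_feathers(k), hot(k), large(k), mammal(k), metal(k), open(k), penguin(k), ready(k), red(k), signed(k), small(k), stale(k), swims(k), valid(k), wooden(k)} — 21 facts.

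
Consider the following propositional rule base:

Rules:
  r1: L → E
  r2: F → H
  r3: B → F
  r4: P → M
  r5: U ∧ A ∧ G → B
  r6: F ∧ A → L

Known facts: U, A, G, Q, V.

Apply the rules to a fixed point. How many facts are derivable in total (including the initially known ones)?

Round 1: r5 [U ∧ A ∧ G → B]. New: B.
Round 2: r3 [B → F]. New: F.
Round 3: r2 [F → H]; r6 [F ∧ A → L]. New: H, L.
Round 4: r1 [L → E]. New: E.
Closure: {A, B, E, F, G, H, L, Q, U, V} — 10 facts.

10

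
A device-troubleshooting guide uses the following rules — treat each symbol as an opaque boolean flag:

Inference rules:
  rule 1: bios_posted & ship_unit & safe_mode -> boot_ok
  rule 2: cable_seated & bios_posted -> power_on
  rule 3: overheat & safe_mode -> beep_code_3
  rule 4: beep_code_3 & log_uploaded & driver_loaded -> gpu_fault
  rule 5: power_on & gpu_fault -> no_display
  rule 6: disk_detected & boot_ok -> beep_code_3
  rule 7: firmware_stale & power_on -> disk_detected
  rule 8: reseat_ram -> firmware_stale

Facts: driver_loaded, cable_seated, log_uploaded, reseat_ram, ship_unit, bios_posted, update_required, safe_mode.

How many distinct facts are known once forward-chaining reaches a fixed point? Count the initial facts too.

15

Round 1 — rule 1, rule 2, rule 8, derive boot_ok, power_on, firmware_stale.
Round 2 — rule 7, derive disk_detected.
Round 3 — rule 6, derive beep_code_3.
Round 4 — rule 4, derive gpu_fault.
Round 5 — rule 5, derive no_display.
Closure: {beep_code_3, bios_posted, boot_ok, cable_seated, disk_detected, driver_loaded, firmware_stale, gpu_fault, log_uploaded, no_display, power_on, reseat_ram, safe_mode, ship_unit, update_required} — 15 facts.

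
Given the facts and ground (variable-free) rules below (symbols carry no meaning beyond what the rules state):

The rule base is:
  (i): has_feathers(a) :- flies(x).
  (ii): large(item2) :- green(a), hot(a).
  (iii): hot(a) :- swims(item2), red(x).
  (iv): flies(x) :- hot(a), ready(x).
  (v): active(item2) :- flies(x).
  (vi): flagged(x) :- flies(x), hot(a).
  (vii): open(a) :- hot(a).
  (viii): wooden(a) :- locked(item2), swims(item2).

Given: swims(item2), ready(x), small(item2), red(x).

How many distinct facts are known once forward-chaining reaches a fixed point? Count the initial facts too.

Round 1 fires (iii), giving hot(a).
Round 2 fires (iv), (vii), giving flies(x), open(a).
Round 3 fires (i), (v), (vi), giving has_feathers(a), active(item2), flagged(x).
Closure: {active(item2), flagged(x), flies(x), has_feathers(a), hot(a), open(a), ready(x), red(x), small(item2), swims(item2)} — 10 facts.

10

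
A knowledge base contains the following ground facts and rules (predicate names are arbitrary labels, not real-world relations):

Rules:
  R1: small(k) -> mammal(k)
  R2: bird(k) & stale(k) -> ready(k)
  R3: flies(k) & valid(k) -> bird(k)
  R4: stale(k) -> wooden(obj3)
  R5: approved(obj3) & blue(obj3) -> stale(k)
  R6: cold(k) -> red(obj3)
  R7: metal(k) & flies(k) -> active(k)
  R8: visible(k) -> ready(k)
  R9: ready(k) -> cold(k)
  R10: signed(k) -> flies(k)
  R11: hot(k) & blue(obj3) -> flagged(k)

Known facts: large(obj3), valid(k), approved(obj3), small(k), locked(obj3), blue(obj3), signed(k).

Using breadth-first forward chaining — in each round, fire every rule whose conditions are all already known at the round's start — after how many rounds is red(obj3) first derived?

Round 1: R1 [small(k) -> mammal(k)]; R5 [approved(obj3) & blue(obj3) -> stale(k)]; R10 [signed(k) -> flies(k)]. New: mammal(k), stale(k), flies(k).
Round 2: R3 [flies(k) & valid(k) -> bird(k)]; R4 [stale(k) -> wooden(obj3)]. New: bird(k), wooden(obj3).
Round 3: R2 [bird(k) & stale(k) -> ready(k)]. New: ready(k).
Round 4: R9 [ready(k) -> cold(k)]. New: cold(k).
Round 5: R6 [cold(k) -> red(obj3)]. New: red(obj3).
red(obj3) first appears in round 5.

5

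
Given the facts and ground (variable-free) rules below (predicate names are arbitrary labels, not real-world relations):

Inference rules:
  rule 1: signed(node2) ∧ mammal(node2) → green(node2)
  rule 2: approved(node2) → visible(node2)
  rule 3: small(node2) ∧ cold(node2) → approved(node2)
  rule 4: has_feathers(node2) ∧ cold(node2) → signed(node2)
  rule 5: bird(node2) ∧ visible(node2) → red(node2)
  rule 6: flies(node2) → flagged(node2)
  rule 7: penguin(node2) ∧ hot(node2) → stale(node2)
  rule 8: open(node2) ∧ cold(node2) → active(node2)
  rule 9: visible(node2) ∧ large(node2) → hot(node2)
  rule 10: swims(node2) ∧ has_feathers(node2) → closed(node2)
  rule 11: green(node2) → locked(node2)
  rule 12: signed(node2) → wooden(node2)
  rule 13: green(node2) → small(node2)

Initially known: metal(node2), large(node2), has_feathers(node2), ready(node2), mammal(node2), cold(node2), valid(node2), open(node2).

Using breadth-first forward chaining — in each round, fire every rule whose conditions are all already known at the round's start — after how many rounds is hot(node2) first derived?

Round 1: rule 4 [has_feathers(node2) ∧ cold(node2) → signed(node2)]; rule 8 [open(node2) ∧ cold(node2) → active(node2)]. New: signed(node2), active(node2).
Round 2: rule 1 [signed(node2) ∧ mammal(node2) → green(node2)]; rule 12 [signed(node2) → wooden(node2)]. New: green(node2), wooden(node2).
Round 3: rule 11 [green(node2) → locked(node2)]; rule 13 [green(node2) → small(node2)]. New: locked(node2), small(node2).
Round 4: rule 3 [small(node2) ∧ cold(node2) → approved(node2)]. New: approved(node2).
Round 5: rule 2 [approved(node2) → visible(node2)]. New: visible(node2).
Round 6: rule 9 [visible(node2) ∧ large(node2) → hot(node2)]. New: hot(node2).
hot(node2) first appears in round 6.

6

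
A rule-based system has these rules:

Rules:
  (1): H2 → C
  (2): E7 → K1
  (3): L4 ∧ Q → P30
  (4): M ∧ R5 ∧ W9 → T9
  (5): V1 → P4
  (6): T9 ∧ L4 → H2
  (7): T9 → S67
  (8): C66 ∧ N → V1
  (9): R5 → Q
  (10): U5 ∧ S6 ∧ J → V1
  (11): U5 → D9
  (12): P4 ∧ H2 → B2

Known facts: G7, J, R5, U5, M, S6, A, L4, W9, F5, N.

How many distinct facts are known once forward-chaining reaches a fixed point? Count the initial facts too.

21

[1] (4) [M ∧ R5 ∧ W9 → T9]; (9) [R5 → Q]; (10) [U5 ∧ S6 ∧ J → V1]; (11) [U5 → D9]. ⇒ new: T9, Q, V1, D9.
[2] (3) [L4 ∧ Q → P30]; (5) [V1 → P4]; (6) [T9 ∧ L4 → H2]; (7) [T9 → S67]. ⇒ new: P30, P4, H2, S67.
[3] (1) [H2 → C]; (12) [P4 ∧ H2 → B2]. ⇒ new: C, B2.
Closure: {A, B2, C, D9, F5, G7, H2, J, L4, M, N, P30, P4, Q, R5, S6, S67, T9, U5, V1, W9} — 21 facts.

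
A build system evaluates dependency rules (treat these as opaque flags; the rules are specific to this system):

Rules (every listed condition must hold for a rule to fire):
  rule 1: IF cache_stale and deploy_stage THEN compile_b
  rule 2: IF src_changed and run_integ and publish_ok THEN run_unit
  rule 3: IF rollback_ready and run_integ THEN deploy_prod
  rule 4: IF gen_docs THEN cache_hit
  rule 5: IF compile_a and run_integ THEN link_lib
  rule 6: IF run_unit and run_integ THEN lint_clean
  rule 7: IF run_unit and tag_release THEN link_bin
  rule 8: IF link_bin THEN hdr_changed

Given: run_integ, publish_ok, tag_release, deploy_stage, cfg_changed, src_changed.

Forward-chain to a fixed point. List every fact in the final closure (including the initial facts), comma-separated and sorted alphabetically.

cfg_changed, deploy_stage, hdr_changed, link_bin, lint_clean, publish_ok, run_integ, run_unit, src_changed, tag_release

Round 1: rule 2 [IF src_changed and run_integ and publish_ok THEN run_unit]. Adds run_unit.
Round 2: rule 6 [IF run_unit and run_integ THEN lint_clean]; rule 7 [IF run_unit and tag_release THEN link_bin]. Adds lint_clean, link_bin.
Round 3: rule 8 [IF link_bin THEN hdr_changed]. Adds hdr_changed.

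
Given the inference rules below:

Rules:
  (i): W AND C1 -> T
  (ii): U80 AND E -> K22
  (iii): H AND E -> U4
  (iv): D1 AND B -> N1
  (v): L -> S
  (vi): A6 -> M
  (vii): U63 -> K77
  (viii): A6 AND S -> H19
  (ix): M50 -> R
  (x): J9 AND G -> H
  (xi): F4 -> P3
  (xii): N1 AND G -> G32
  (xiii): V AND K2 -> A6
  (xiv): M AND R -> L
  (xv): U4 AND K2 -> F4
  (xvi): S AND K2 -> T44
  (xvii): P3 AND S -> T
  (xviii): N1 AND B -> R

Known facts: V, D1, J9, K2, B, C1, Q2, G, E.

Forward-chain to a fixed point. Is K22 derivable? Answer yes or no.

[1] (iv) [D1 AND B -> N1]; (x) [J9 AND G -> H]; (xiii) [V AND K2 -> A6]. ⇒ new: N1, H, A6.
[2] (iii) [H AND E -> U4]; (vi) [A6 -> M]; (xii) [N1 AND G -> G32]; (xviii) [N1 AND B -> R]. ⇒ new: U4, M, G32, R.
[3] (xiv) [M AND R -> L]; (xv) [U4 AND K2 -> F4]. ⇒ new: L, F4.
[4] (v) [L -> S]; (xi) [F4 -> P3]. ⇒ new: S, P3.
[5] (viii) [A6 AND S -> H19]; (xvi) [S AND K2 -> T44]; (xvii) [P3 AND S -> T]. ⇒ new: H19, T44, T.
Fixed point reached. K22 is concluded only by (ii); (ii) needs U80 (never derived).

no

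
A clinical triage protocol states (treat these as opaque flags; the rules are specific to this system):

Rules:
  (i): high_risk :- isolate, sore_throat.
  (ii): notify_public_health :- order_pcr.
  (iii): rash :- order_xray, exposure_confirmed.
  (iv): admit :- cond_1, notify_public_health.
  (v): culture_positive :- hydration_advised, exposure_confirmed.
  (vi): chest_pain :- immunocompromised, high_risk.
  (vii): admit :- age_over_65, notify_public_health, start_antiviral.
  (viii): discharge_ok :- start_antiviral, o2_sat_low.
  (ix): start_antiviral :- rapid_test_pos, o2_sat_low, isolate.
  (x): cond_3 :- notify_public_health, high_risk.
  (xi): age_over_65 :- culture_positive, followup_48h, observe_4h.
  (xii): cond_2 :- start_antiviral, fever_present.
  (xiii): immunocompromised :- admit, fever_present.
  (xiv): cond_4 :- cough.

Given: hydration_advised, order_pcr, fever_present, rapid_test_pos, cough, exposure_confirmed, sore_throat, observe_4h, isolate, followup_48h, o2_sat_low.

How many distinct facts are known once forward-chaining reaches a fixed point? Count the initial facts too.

Round 1: (i) [high_risk :- isolate, sore_throat.]; (ii) [notify_public_health :- order_pcr.]; (v) [culture_positive :- hydration_advised, exposure_confirmed.]; (ix) [start_antiviral :- rapid_test_pos, o2_sat_low, isolate.]; (xiv) [cond_4 :- cough.]. Adds high_risk, notify_public_health, culture_positive, start_antiviral, cond_4.
Round 2: (viii) [discharge_ok :- start_antiviral, o2_sat_low.]; (x) [cond_3 :- notify_public_health, high_risk.]; (xi) [age_over_65 :- culture_positive, followup_48h, observe_4h.]; (xii) [cond_2 :- start_antiviral, fever_present.]. Adds discharge_ok, cond_3, age_over_65, cond_2.
Round 3: (vii) [admit :- age_over_65, notify_public_health, start_antiviral.]. Adds admit.
Round 4: (xiii) [immunocompromised :- admit, fever_present.]. Adds immunocompromised.
Round 5: (vi) [chest_pain :- immunocompromised, high_risk.]. Adds chest_pain.
Closure: {admit, age_over_65, chest_pain, cond_2, cond_3, cond_4, cough, culture_positive, discharge_ok, exposure_confirmed, fever_present, followup_48h, high_risk, hydration_advised, immunocompromised, isolate, notify_public_health, o2_sat_low, observe_4h, order_pcr, rapid_test_pos, sore_throat, start_antiviral} — 23 facts.

23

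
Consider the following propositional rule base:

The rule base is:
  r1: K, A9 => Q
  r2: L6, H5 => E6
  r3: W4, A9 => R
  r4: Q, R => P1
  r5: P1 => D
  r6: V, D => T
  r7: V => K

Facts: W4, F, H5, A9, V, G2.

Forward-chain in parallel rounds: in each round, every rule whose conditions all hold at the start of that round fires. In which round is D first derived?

Round 1 fires r3, r7, giving R, K.
Round 2 fires r1, giving Q.
Round 3 fires r4, giving P1.
Round 4 fires r5, giving D.
D first appears in round 4.

4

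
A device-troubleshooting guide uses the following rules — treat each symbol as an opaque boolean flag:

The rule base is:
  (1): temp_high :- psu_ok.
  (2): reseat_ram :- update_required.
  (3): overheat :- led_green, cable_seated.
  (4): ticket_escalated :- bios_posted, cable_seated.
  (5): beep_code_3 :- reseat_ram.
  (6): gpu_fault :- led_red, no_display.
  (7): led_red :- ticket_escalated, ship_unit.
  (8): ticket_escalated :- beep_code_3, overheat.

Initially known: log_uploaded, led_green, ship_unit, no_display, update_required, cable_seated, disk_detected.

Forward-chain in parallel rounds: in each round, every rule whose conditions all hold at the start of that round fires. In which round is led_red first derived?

Round 1 fires (2), (3), giving reseat_ram, overheat.
Round 2 fires (5), giving beep_code_3.
Round 3 fires (8), giving ticket_escalated.
Round 4 fires (7), giving led_red.
led_red first appears in round 4.

4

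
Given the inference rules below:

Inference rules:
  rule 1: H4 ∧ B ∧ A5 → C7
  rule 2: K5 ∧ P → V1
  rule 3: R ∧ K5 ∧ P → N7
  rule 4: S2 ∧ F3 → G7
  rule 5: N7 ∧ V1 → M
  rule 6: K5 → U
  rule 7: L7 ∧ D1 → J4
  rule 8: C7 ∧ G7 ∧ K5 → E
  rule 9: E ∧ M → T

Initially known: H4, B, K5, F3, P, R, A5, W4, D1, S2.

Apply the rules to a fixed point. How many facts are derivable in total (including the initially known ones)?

18

Round 1: rule 1 [H4 ∧ B ∧ A5 → C7]; rule 2 [K5 ∧ P → V1]; rule 3 [R ∧ K5 ∧ P → N7]; rule 4 [S2 ∧ F3 → G7]; rule 6 [K5 → U]. Adds C7, V1, N7, G7, U.
Round 2: rule 5 [N7 ∧ V1 → M]; rule 8 [C7 ∧ G7 ∧ K5 → E]. Adds M, E.
Round 3: rule 9 [E ∧ M → T]. Adds T.
Closure: {A5, B, C7, D1, E, F3, G7, H4, K5, M, N7, P, R, S2, T, U, V1, W4} — 18 facts.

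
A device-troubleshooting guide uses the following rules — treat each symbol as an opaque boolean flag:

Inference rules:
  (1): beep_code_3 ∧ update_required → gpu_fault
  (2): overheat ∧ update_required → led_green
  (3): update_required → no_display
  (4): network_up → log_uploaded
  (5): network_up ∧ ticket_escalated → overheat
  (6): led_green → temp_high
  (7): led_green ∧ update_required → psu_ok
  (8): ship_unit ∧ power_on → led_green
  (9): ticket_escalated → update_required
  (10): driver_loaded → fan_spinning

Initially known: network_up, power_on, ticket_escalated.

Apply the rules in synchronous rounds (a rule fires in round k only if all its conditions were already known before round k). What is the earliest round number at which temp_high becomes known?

3

Round 1 fires (4), (5), (9), giving log_uploaded, overheat, update_required.
Round 2 fires (2), (3), giving led_green, no_display.
Round 3 fires (6), (7), giving temp_high, psu_ok.
temp_high first appears in round 3.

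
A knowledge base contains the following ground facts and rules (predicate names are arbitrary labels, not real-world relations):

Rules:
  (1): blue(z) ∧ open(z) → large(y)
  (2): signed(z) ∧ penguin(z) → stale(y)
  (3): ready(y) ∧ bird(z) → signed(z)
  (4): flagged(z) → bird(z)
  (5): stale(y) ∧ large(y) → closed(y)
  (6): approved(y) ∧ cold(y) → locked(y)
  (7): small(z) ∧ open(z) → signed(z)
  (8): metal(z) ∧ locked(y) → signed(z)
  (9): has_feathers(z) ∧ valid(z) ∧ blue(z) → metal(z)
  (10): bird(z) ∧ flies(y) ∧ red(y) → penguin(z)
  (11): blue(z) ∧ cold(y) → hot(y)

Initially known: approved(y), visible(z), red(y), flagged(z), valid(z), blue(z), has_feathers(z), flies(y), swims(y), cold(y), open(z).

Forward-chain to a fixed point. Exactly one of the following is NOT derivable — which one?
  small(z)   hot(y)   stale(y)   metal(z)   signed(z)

small(z)

Round 1: (1) [blue(z) ∧ open(z) → large(y)]; (4) [flagged(z) → bird(z)]; (6) [approved(y) ∧ cold(y) → locked(y)]; (9) [has_feathers(z) ∧ valid(z) ∧ blue(z) → metal(z)]; (11) [blue(z) ∧ cold(y) → hot(y)]. New: large(y), bird(z), locked(y), metal(z), hot(y).
Round 2: (8) [metal(z) ∧ locked(y) → signed(z)]; (10) [bird(z) ∧ flies(y) ∧ red(y) → penguin(z)]. New: signed(z), penguin(z).
Round 3: (2) [signed(z) ∧ penguin(z) → stale(y)]. New: stale(y).
Round 4: (5) [stale(y) ∧ large(y) → closed(y)]. New: closed(y).
Derived: metal(z) (round 1), signed(z) (round 2), stale(y) (round 3), hot(y) (round 1). small(z) never appears in any round.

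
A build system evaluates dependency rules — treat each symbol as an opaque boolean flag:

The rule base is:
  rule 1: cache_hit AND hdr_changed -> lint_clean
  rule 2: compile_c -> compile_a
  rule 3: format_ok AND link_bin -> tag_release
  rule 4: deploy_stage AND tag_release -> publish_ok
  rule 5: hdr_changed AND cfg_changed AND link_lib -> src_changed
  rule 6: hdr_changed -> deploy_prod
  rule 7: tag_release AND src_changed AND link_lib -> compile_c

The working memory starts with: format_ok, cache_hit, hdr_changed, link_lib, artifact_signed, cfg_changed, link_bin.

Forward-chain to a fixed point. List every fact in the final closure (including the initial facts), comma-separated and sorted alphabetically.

Round 1 fires rule 1, rule 3, rule 5, rule 6, giving lint_clean, tag_release, src_changed, deploy_prod.
Round 2 fires rule 7, giving compile_c.
Round 3 fires rule 2, giving compile_a.

artifact_signed, cache_hit, cfg_changed, compile_a, compile_c, deploy_prod, format_ok, hdr_changed, link_bin, link_lib, lint_clean, src_changed, tag_release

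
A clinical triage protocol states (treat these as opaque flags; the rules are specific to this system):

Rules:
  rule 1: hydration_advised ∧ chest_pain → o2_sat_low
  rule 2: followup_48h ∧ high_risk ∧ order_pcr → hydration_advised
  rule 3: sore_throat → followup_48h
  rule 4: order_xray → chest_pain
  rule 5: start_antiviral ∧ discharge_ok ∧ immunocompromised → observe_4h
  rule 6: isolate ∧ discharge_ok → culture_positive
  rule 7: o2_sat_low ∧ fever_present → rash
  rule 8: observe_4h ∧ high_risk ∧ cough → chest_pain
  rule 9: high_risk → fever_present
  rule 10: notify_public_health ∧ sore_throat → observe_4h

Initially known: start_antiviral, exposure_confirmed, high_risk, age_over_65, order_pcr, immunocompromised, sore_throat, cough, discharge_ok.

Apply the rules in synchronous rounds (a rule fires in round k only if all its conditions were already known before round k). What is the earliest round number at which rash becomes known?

4

Round 1 fires rule 3, rule 5, rule 9, giving followup_48h, observe_4h, fever_present.
Round 2 fires rule 2, rule 8, giving hydration_advised, chest_pain.
Round 3 fires rule 1, giving o2_sat_low.
Round 4 fires rule 7, giving rash.
rash first appears in round 4.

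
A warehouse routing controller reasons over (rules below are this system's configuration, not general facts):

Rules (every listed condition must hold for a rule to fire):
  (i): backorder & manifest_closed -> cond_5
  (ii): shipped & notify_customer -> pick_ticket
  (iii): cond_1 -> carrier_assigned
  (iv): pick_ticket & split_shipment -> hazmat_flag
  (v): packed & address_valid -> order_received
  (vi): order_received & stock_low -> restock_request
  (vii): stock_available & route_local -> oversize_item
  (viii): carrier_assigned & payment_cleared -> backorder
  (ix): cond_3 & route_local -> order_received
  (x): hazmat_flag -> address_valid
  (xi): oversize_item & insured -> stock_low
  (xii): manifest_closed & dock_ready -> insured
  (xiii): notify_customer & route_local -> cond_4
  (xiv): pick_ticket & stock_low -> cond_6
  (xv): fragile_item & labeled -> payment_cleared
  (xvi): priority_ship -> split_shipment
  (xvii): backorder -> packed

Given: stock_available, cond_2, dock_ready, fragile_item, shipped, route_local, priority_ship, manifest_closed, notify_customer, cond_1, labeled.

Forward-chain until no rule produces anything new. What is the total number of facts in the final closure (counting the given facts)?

27

Round 1 — (ii), (iii), (vii), (xii), (xiii), (xv), (xvi), derive pick_ticket, carrier_assigned, oversize_item, insured, cond_4, payment_cleared, split_shipment.
Round 2 — (iv), (viii), (xi), derive hazmat_flag, backorder, stock_low.
Round 3 — (i), (x), (xiv), (xvii), derive cond_5, address_valid, cond_6, packed.
Round 4 — (v), derive order_received.
Round 5 — (vi), derive restock_request.
Closure: {address_valid, backorder, carrier_assigned, cond_1, cond_2, cond_4, cond_5, cond_6, dock_ready, fragile_item, hazmat_flag, insured, labeled, manifest_closed, notify_customer, order_received, oversize_item, packed, payment_cleared, pick_ticket, priority_ship, restock_request, route_local, shipped, split_shipment, stock_available, stock_low} — 27 facts.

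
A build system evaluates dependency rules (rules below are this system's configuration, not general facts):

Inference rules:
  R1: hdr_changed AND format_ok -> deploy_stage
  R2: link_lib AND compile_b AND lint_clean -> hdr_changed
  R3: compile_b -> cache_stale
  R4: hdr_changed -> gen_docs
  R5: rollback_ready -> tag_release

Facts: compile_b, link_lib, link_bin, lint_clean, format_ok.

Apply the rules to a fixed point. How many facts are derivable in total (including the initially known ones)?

[1] R2 [link_lib AND compile_b AND lint_clean -> hdr_changed]; R3 [compile_b -> cache_stale]. ⇒ new: hdr_changed, cache_stale.
[2] R1 [hdr_changed AND format_ok -> deploy_stage]; R4 [hdr_changed -> gen_docs]. ⇒ new: deploy_stage, gen_docs.
Closure: {cache_stale, compile_b, deploy_stage, format_ok, gen_docs, hdr_changed, link_bin, link_lib, lint_clean} — 9 facts.

9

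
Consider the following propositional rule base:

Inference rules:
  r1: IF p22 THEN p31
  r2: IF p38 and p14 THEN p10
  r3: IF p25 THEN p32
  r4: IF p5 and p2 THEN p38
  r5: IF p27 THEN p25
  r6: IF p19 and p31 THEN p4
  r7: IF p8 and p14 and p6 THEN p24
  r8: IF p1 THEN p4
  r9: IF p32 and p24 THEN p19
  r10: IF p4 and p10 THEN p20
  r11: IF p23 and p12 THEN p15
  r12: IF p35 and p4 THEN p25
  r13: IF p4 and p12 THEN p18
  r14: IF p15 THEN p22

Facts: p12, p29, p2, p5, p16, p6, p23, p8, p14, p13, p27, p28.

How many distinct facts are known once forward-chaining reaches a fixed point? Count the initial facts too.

24

Round 1: r4 [IF p5 and p2 THEN p38]; r5 [IF p27 THEN p25]; r7 [IF p8 and p14 and p6 THEN p24]; r11 [IF p23 and p12 THEN p15]. Adds p38, p25, p24, p15.
Round 2: r2 [IF p38 and p14 THEN p10]; r3 [IF p25 THEN p32]; r14 [IF p15 THEN p22]. Adds p10, p32, p22.
Round 3: r1 [IF p22 THEN p31]; r9 [IF p32 and p24 THEN p19]. Adds p31, p19.
Round 4: r6 [IF p19 and p31 THEN p4]. Adds p4.
Round 5: r10 [IF p4 and p10 THEN p20]; r13 [IF p4 and p12 THEN p18]. Adds p20, p18.
Closure: {p10, p12, p13, p14, p15, p16, p18, p19, p2, p20, p22, p23, p24, p25, p27, p28, p29, p31, p32, p38, p4, p5, p6, p8} — 24 facts.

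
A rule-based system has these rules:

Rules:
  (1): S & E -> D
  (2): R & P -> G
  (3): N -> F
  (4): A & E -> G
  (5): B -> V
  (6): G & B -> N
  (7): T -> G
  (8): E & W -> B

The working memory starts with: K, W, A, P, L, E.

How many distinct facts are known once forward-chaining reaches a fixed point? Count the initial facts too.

Round 1 — (4), (8), derive G, B.
Round 2 — (5), (6), derive V, N.
Round 3 — (3), derive F.
Closure: {A, B, E, F, G, K, L, N, P, V, W} — 11 facts.

11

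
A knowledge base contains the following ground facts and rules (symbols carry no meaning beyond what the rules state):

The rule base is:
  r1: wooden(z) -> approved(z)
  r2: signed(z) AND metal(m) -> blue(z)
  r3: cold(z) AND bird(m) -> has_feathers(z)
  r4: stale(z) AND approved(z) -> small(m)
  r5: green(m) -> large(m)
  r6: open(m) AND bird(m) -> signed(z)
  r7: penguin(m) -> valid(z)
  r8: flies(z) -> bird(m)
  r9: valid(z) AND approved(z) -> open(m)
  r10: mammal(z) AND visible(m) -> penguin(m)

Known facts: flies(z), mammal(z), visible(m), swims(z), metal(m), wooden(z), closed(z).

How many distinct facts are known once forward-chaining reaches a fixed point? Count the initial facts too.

Round 1 fires r1, r8, r10, giving approved(z), bird(m), penguin(m).
Round 2 fires r7, giving valid(z).
Round 3 fires r9, giving open(m).
Round 4 fires r6, giving signed(z).
Round 5 fires r2, giving blue(z).
Closure: {approved(z), bird(m), blue(z), closed(z), flies(z), mammal(z), metal(m), open(m), penguin(m), signed(z), swims(z), valid(z), visible(m), wooden(z)} — 14 facts.

14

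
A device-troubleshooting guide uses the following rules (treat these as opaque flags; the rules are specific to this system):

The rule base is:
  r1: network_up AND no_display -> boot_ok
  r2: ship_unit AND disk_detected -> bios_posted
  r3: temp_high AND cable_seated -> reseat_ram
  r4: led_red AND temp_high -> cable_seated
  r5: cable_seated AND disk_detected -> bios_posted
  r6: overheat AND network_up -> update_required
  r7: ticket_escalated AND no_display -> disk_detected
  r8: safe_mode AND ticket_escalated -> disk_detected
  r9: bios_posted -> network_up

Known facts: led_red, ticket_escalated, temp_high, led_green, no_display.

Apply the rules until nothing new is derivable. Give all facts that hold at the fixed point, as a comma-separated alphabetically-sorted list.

bios_posted, boot_ok, cable_seated, disk_detected, led_green, led_red, network_up, no_display, reseat_ram, temp_high, ticket_escalated

Round 1: r4 [led_red AND temp_high -> cable_seated]; r7 [ticket_escalated AND no_display -> disk_detected]. Adds cable_seated, disk_detected.
Round 2: r3 [temp_high AND cable_seated -> reseat_ram]; r5 [cable_seated AND disk_detected -> bios_posted]. Adds reseat_ram, bios_posted.
Round 3: r9 [bios_posted -> network_up]. Adds network_up.
Round 4: r1 [network_up AND no_display -> boot_ok]. Adds boot_ok.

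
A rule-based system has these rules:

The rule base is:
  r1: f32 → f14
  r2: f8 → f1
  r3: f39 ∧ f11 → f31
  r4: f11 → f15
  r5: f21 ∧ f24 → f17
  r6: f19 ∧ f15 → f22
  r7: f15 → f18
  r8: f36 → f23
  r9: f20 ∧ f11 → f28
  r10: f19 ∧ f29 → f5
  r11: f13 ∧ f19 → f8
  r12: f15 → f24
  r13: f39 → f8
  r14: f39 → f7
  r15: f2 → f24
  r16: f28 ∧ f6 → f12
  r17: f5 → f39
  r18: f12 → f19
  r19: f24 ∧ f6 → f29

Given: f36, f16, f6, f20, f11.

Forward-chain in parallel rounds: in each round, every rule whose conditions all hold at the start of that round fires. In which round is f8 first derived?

6

Round 1: r4 [f11 → f15]; r8 [f36 → f23]; r9 [f20 ∧ f11 → f28]. New: f15, f23, f28.
Round 2: r7 [f15 → f18]; r12 [f15 → f24]; r16 [f28 ∧ f6 → f12]. New: f18, f24, f12.
Round 3: r18 [f12 → f19]; r19 [f24 ∧ f6 → f29]. New: f19, f29.
Round 4: r6 [f19 ∧ f15 → f22]; r10 [f19 ∧ f29 → f5]. New: f22, f5.
Round 5: r17 [f5 → f39]. New: f39.
Round 6: r3 [f39 ∧ f11 → f31]; r13 [f39 → f8]; r14 [f39 → f7]. New: f31, f8, f7.
f8 first appears in round 6.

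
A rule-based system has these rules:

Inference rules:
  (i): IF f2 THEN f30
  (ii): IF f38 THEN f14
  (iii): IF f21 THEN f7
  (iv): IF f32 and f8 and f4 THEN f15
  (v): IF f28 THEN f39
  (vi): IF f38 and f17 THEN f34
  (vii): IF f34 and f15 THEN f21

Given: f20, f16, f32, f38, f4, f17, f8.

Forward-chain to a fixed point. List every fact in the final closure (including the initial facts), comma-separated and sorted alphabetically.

f14, f15, f16, f17, f20, f21, f32, f34, f38, f4, f7, f8

Round 1: (ii) [IF f38 THEN f14]; (iv) [IF f32 and f8 and f4 THEN f15]; (vi) [IF f38 and f17 THEN f34]. Adds f14, f15, f34.
Round 2: (vii) [IF f34 and f15 THEN f21]. Adds f21.
Round 3: (iii) [IF f21 THEN f7]. Adds f7.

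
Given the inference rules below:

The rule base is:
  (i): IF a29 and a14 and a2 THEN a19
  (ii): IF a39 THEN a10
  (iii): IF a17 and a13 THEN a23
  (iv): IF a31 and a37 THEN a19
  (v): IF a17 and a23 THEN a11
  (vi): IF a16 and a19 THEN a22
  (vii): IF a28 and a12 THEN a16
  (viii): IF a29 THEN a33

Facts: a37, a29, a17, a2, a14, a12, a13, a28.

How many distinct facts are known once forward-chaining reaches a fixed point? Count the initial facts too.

14

Round 1: (i) [IF a29 and a14 and a2 THEN a19]; (iii) [IF a17 and a13 THEN a23]; (vii) [IF a28 and a12 THEN a16]; (viii) [IF a29 THEN a33]. Adds a19, a23, a16, a33.
Round 2: (v) [IF a17 and a23 THEN a11]; (vi) [IF a16 and a19 THEN a22]. Adds a11, a22.
Closure: {a11, a12, a13, a14, a16, a17, a19, a2, a22, a23, a28, a29, a33, a37} — 14 facts.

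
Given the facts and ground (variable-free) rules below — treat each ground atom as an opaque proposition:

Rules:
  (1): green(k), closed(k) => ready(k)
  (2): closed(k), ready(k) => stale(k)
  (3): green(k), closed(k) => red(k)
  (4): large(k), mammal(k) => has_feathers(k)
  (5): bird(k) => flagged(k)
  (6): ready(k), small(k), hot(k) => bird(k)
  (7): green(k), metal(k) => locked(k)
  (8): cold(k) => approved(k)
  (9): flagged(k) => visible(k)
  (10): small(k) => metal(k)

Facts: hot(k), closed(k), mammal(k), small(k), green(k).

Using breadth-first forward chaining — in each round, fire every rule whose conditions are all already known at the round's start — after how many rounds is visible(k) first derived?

Round 1: (1) [green(k), closed(k) => ready(k)]; (3) [green(k), closed(k) => red(k)]; (10) [small(k) => metal(k)]. Adds ready(k), red(k), metal(k).
Round 2: (2) [closed(k), ready(k) => stale(k)]; (6) [ready(k), small(k), hot(k) => bird(k)]; (7) [green(k), metal(k) => locked(k)]. Adds stale(k), bird(k), locked(k).
Round 3: (5) [bird(k) => flagged(k)]. Adds flagged(k).
Round 4: (9) [flagged(k) => visible(k)]. Adds visible(k).
visible(k) first appears in round 4.

4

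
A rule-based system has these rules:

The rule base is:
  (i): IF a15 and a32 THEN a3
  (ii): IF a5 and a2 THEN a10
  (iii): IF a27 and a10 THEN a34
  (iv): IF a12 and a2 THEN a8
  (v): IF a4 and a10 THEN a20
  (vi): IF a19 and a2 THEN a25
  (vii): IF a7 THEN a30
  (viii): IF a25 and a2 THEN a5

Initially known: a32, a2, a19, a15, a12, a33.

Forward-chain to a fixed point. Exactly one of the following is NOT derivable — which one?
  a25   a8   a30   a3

[1] (i) [IF a15 and a32 THEN a3]; (iv) [IF a12 and a2 THEN a8]; (vi) [IF a19 and a2 THEN a25]. ⇒ new: a3, a8, a25.
[2] (viii) [IF a25 and a2 THEN a5]. ⇒ new: a5.
[3] (ii) [IF a5 and a2 THEN a10]. ⇒ new: a10.
Derived: a25 (round 1), a8 (round 1), a3 (round 1). a30 never appears in any round.

a30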